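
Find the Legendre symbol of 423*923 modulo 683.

1

By multiplicativity, (423·923|683) = (423|683)·(923|683).
First factor (423|683):
Both 423 ≡ 3 and 683 ≡ 3 (mod 4), so reciprocity gives (423|683) = -(683|423). Reduce: 683 ≡ 260 (mod 423). Now have -(260|423).
Factor out 2: 260 = 2^2·65. Since 423 ≡ 7 (mod 8), (2|423) = +1, and (2|423)^2 = +1. Now have -(65|423).
65 ≡ 1 (mod 4), so quadratic reciprocity gives (65|423) = (423|65). Reduce: 423 ≡ 33 (mod 65). Now have -(33|65).
33 ≡ 1 (mod 4), so quadratic reciprocity gives (33|65) = (65|33). Reduce: 65 ≡ 32 (mod 33). Now have -(32|33).
Factor out 2: 32 = 2^5. Since 33 ≡ 1 (mod 8), (2|33) = +1, and (2|33)^5 = +1. Now have -(1|33).
(1|33) = 1. Collecting the sign factors: -1.
Second factor (923|683):
Reduce the numerator: 923 ≡ 240 (mod 683), so (923|683) = (240|683).
Factor out 2: 240 = 2^4·15. Since 683 ≡ 3 (mod 8), (2|683) = -1, and (2|683)^4 = +1. Now have (15|683).
Both 15 ≡ 3 and 683 ≡ 3 (mod 4), so reciprocity gives (15|683) = -(683|15). Reduce: 683 ≡ 8 (mod 15). Now have -(8|15).
Factor out 2: 8 = 2^3. Since 15 ≡ 7 (mod 8), (2|15) = +1, and (2|15)^3 = +1. Now have -(1|15).
(1|15) = 1. Collecting the sign factors: -1.
Product: (-1)·(-1) = 1.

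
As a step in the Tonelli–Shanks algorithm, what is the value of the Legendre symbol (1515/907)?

-1

Reduce the numerator: 1515 ≡ 608 (mod 907), so (1515/907) = (608/907).
Factor out 2: 608 = 2^5·19. Since 907 ≡ 3 (mod 8), (2/907) = -1, and (2/907)^5 = -1. Now have -(19/907).
Both 19 ≡ 3 and 907 ≡ 3 (mod 4), so reciprocity gives (19/907) = -(907/19). Reduce: 907 ≡ 14 (mod 19). Now have (14/19).
Factor out 2: 14 = 2·7. Since 19 ≡ 3 (mod 8), (2/19) = -1. Now have -(7/19).
Both 7 ≡ 3 and 19 ≡ 3 (mod 4), so reciprocity gives (7/19) = -(19/7). Reduce: 19 ≡ 5 (mod 7). Now have (5/7).
5 ≡ 1 (mod 4), so quadratic reciprocity gives (5/7) = (7/5). Reduce: 7 ≡ 2 (mod 5). Now have (2/5).
Factor out 2: 2 = 2. Since 5 ≡ 5 (mod 8), (2/5) = -1. Now have -(1/5).
(1/5) = 1. Collecting the sign factors: -1.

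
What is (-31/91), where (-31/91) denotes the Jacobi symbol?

(-31/91)
  = -(31/91)    [91 ≡ 3 mod 4 ⇒ (-1/91) = -1]
  = (91/31)    [QR: both ≡ 3 mod 4, sign flips]
  = (29/31)    [91 ≡ 29 mod 31]
  = (31/29)    [QR: 29 ≡ 1 mod 4, sign kept]
  = (2/29)    [31 ≡ 2 mod 29]
  = -(1/29)    [29 ≡ 5 mod 8 ⇒ (2/29) = -1]
  = -1    [(1/29) = 1]

-1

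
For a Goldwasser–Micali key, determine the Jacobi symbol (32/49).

(32/49)
  = (1/49)    [49 ≡ 1 mod 8 ⇒ (2/49)^5 = +1]
  = 1    [(1/49) = 1]

1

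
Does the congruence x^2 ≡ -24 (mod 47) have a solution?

(-24/47)
  = -(24/47)    [47 ≡ 3 mod 4 ⇒ (-1/47) = -1]
  = -(3/47)    [47 ≡ 7 mod 8 ⇒ (2/47)^3 = +1]
  = (47/3)    [QR: both ≡ 3 mod 4, sign flips]
  = (2/3)    [47 ≡ 2 mod 3]
  = -(1/3)    [3 ≡ 3 mod 8 ⇒ (2/3) = -1]
  = -1    [(1/3) = 1]
The Legendre symbol is -1, so x^2 ≡ -24 (mod 47) has no solution.

no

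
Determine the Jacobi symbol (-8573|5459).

Reduce the numerator: -8573 ≡ 2345 (mod 5459), so (-8573|5459) = (2345|5459).
2345 ≡ 1 (mod 4), so quadratic reciprocity gives (2345|5459) = (5459|2345). Reduce: 5459 ≡ 769 (mod 2345). Now have (769|2345).
769 ≡ 1 (mod 4), so quadratic reciprocity gives (769|2345) = (2345|769). Reduce: 2345 ≡ 38 (mod 769). Now have (38|769).
Factor out 2: 38 = 2·19. Since 769 ≡ 1 (mod 8), (2|769) = +1. Now have (19|769).
769 ≡ 1 (mod 4), so quadratic reciprocity gives (19|769) = (769|19). Reduce: 769 ≡ 9 (mod 19). Now have (9|19).
9 ≡ 1 (mod 4), so quadratic reciprocity gives (9|19) = (19|9). Reduce: 19 ≡ 1 (mod 9). Now have (1|9).
(1|9) = 1. Collecting the sign factors: 1.

1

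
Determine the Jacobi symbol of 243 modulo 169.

(243|169)
  = (74|169)    [243 ≡ 74 mod 169]
  = (37|169)    [169 ≡ 1 mod 8 ⇒ (2|169) = +1]
  = (169|37)    [QR: 37 ≡ 1 mod 4, sign kept]
  = (21|37)    [169 ≡ 21 mod 37]
  = (37|21)    [QR: 21 ≡ 1 mod 4, sign kept]
  = (16|21)    [37 ≡ 16 mod 21]
  = (1|21)    [21 ≡ 5 mod 8 ⇒ (2|21)^4 = +1]
  = 1    [(1|21) = 1]

1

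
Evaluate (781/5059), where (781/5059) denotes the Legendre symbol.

(781/5059)
  = (5059/781)    [QR: 781 ≡ 1 mod 4, sign kept]
  = (373/781)    [5059 ≡ 373 mod 781]
  = (781/373)    [QR: 373 ≡ 1 mod 4, sign kept]
  = (35/373)    [781 ≡ 35 mod 373]
  = (373/35)    [QR: 373 ≡ 1 mod 4, sign kept]
  = (23/35)    [373 ≡ 23 mod 35]
  = -(35/23)    [QR: both ≡ 3 mod 4, sign flips]
  = -(12/23)    [35 ≡ 12 mod 23]
  = -(3/23)    [23 ≡ 7 mod 8 ⇒ (2/23)^2 = +1]
  = (23/3)    [QR: both ≡ 3 mod 4, sign flips]
  = (2/3)    [23 ≡ 2 mod 3]
  = -(1/3)    [3 ≡ 3 mod 8 ⇒ (2/3) = -1]
  = -1    [(1/3) = 1]

-1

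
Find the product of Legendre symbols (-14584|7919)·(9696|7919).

By multiplicativity, (-14584·9696|7919) = (-14584|7919)·(9696|7919).
First factor (-14584|7919):
Pull out -1: (-14584|7919) = (-1|7919)·(14584|7919). Since 7919 ≡ 3 (mod 4), (-1|7919) = -1. Now have -(14584|7919).
Reduce the numerator: 14584 ≡ 6665 (mod 7919), so (14584|7919) = (6665|7919).
6665 ≡ 1 (mod 4), so quadratic reciprocity gives (6665|7919) = (7919|6665). Reduce: 7919 ≡ 1254 (mod 6665). Now have -(1254|6665).
Factor out 2: 1254 = 2·627. Since 6665 ≡ 1 (mod 8), (2|6665) = +1. Now have -(627|6665).
6665 ≡ 1 (mod 4), so quadratic reciprocity gives (627|6665) = (6665|627). Reduce: 6665 ≡ 395 (mod 627). Now have -(395|627).
Both 395 ≡ 3 and 627 ≡ 3 (mod 4), so reciprocity gives (395|627) = -(627|395). Reduce: 627 ≡ 232 (mod 395). Now have (232|395).
Factor out 2: 232 = 2^3·29. Since 395 ≡ 3 (mod 8), (2|395) = -1, and (2|395)^3 = -1. Now have -(29|395).
29 ≡ 1 (mod 4), so quadratic reciprocity gives (29|395) = (395|29). Reduce: 395 ≡ 18 (mod 29). Now have -(18|29).
Factor out 2: 18 = 2·9. Since 29 ≡ 5 (mod 8), (2|29) = -1. Now have (9|29).
9 ≡ 1 (mod 4), so quadratic reciprocity gives (9|29) = (29|9). Reduce: 29 ≡ 2 (mod 9). Now have (2|9).
Factor out 2: 2 = 2. Since 9 ≡ 1 (mod 8), (2|9) = +1. Now have (1|9).
(1|9) = 1. Collecting the sign factors: 1.
Second factor (9696|7919):
Reduce the numerator: 9696 ≡ 1777 (mod 7919), so (9696|7919) = (1777|7919).
1777 ≡ 1 (mod 4), so quadratic reciprocity gives (1777|7919) = (7919|1777). Reduce: 7919 ≡ 811 (mod 1777). Now have (811|1777).
1777 ≡ 1 (mod 4), so quadratic reciprocity gives (811|1777) = (1777|811). Reduce: 1777 ≡ 155 (mod 811). Now have (155|811).
Both 155 ≡ 3 and 811 ≡ 3 (mod 4), so reciprocity gives (155|811) = -(811|155). Reduce: 811 ≡ 36 (mod 155). Now have -(36|155).
Factor out 2: 36 = 2^2·9. Since 155 ≡ 3 (mod 8), (2|155) = -1, and (2|155)^2 = +1. Now have -(9|155).
9 ≡ 1 (mod 4), so quadratic reciprocity gives (9|155) = (155|9). Reduce: 155 ≡ 2 (mod 9). Now have -(2|9).
Factor out 2: 2 = 2. Since 9 ≡ 1 (mod 8), (2|9) = +1. Now have -(1|9).
(1|9) = 1. Collecting the sign factors: -1.
Product: (1)·(-1) = -1.

-1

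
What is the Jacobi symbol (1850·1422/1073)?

0

By multiplicativity, (1850·1422/1073) = (1850/1073)·(1422/1073).
First factor (1850/1073):
Reduce the numerator: 1850 ≡ 777 (mod 1073), so (1850/1073) = (777/1073).
777 ≡ 1 (mod 4), so quadratic reciprocity gives (777/1073) = (1073/777). Reduce: 1073 ≡ 296 (mod 777). Now have (296/777).
Factor out 2: 296 = 2^3·37. Since 777 ≡ 1 (mod 8), (2/777) = +1, and (2/777)^3 = +1. Now have (37/777).
37 ≡ 1 (mod 4), so quadratic reciprocity gives (37/777) = (777/37). Reduce: 777 ≡ 0 (mod 37). Now have (0/37).
The numerator is now 0 with denominator 37 > 1: the symbol is 0.
Second factor (1422/1073):
Reduce the numerator: 1422 ≡ 349 (mod 1073), so (1422/1073) = (349/1073).
349 ≡ 1 (mod 4), so quadratic reciprocity gives (349/1073) = (1073/349). Reduce: 1073 ≡ 26 (mod 349). Now have (26/349).
Factor out 2: 26 = 2·13. Since 349 ≡ 5 (mod 8), (2/349) = -1. Now have -(13/349).
13 ≡ 1 (mod 4), so quadratic reciprocity gives (13/349) = (349/13). Reduce: 349 ≡ 11 (mod 13). Now have -(11/13).
13 ≡ 1 (mod 4), so quadratic reciprocity gives (11/13) = (13/11). Reduce: 13 ≡ 2 (mod 11). Now have -(2/11).
Factor out 2: 2 = 2. Since 11 ≡ 3 (mod 8), (2/11) = -1. Now have (1/11).
(1/11) = 1. Collecting the sign factors: 1.
Product: (0)·(1) = 0.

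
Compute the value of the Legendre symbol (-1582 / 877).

Pull out -1: (-1582 / 877) = (-1 / 877)·(1582 / 877). Since 877 ≡ 1 (mod 4), (-1 / 877) = +1. Now have (1582 / 877).
Reduce the numerator: 1582 ≡ 705 (mod 877), so (1582 / 877) = (705 / 877).
705 ≡ 1 (mod 4), so quadratic reciprocity gives (705 / 877) = (877 / 705). Reduce: 877 ≡ 172 (mod 705). Now have (172 / 705).
Factor out 2: 172 = 2^2·43. Since 705 ≡ 1 (mod 8), (2 / 705) = +1, and (2 / 705)^2 = +1. Now have (43 / 705).
705 ≡ 1 (mod 4), so quadratic reciprocity gives (43 / 705) = (705 / 43). Reduce: 705 ≡ 17 (mod 43). Now have (17 / 43).
17 ≡ 1 (mod 4), so quadratic reciprocity gives (17 / 43) = (43 / 17). Reduce: 43 ≡ 9 (mod 17). Now have (9 / 17).
9 ≡ 1 (mod 4), so quadratic reciprocity gives (9 / 17) = (17 / 9). Reduce: 17 ≡ 8 (mod 9). Now have (8 / 9).
Factor out 2: 8 = 2^3. Since 9 ≡ 1 (mod 8), (2 / 9) = +1, and (2 / 9)^3 = +1. Now have (1 / 9).
(1 / 9) = 1. Collecting the sign factors: 1.

1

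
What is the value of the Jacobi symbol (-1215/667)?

-1

Pull out -1: (-1215/667) = (-1/667)·(1215/667). Since 667 ≡ 3 (mod 4), (-1/667) = -1. Now have -(1215/667).
Reduce the numerator: 1215 ≡ 548 (mod 667), so (1215/667) = (548/667).
Factor out 2: 548 = 2^2·137. Since 667 ≡ 3 (mod 8), (2/667) = -1, and (2/667)^2 = +1. Now have -(137/667).
137 ≡ 1 (mod 4), so quadratic reciprocity gives (137/667) = (667/137). Reduce: 667 ≡ 119 (mod 137). Now have -(119/137).
137 ≡ 1 (mod 4), so quadratic reciprocity gives (119/137) = (137/119). Reduce: 137 ≡ 18 (mod 119). Now have -(18/119).
Factor out 2: 18 = 2·9. Since 119 ≡ 7 (mod 8), (2/119) = +1. Now have -(9/119).
9 ≡ 1 (mod 4), so quadratic reciprocity gives (9/119) = (119/9). Reduce: 119 ≡ 2 (mod 9). Now have -(2/9).
Factor out 2: 2 = 2. Since 9 ≡ 1 (mod 8), (2/9) = +1. Now have -(1/9).
(1/9) = 1. Collecting the sign factors: -1.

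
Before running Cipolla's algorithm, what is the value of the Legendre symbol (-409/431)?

1

(-409/431)
  = (22/431)    [-409 ≡ 22 mod 431]
  = (11/431)    [431 ≡ 7 mod 8 ⇒ (2/431) = +1]
  = -(431/11)    [QR: both ≡ 3 mod 4, sign flips]
  = -(2/11)    [431 ≡ 2 mod 11]
  = (1/11)    [11 ≡ 3 mod 8 ⇒ (2/11) = -1]
  = 1    [(1/11) = 1]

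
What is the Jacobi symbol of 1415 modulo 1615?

0

Both 1415 ≡ 3 and 1615 ≡ 3 (mod 4), so reciprocity gives (1415/1615) = -(1615/1415). Reduce: 1615 ≡ 200 (mod 1415). Now have -(200/1415).
Factor out 2: 200 = 2^3·25. Since 1415 ≡ 7 (mod 8), (2/1415) = +1, and (2/1415)^3 = +1. Now have -(25/1415).
25 ≡ 1 (mod 4), so quadratic reciprocity gives (25/1415) = (1415/25). Reduce: 1415 ≡ 15 (mod 25). Now have -(15/25).
25 ≡ 1 (mod 4), so quadratic reciprocity gives (15/25) = (25/15). Reduce: 25 ≡ 10 (mod 15). Now have -(10/15).
Factor out 2: 10 = 2·5. Since 15 ≡ 7 (mod 8), (2/15) = +1. Now have -(5/15).
5 ≡ 1 (mod 4), so quadratic reciprocity gives (5/15) = (15/5). Reduce: 15 ≡ 0 (mod 5). Now have -(0/5).
The numerator is now 0 with denominator 5 > 1: the symbol is 0.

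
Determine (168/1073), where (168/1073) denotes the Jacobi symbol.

(168/1073)
  = (21/1073)    [1073 ≡ 1 mod 8 ⇒ (2/1073)^3 = +1]
  = (1073/21)    [QR: 21 ≡ 1 mod 4, sign kept]
  = (2/21)    [1073 ≡ 2 mod 21]
  = -(1/21)    [21 ≡ 5 mod 8 ⇒ (2/21) = -1]
  = -1    [(1/21) = 1]

-1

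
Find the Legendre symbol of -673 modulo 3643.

(-673/3643)
  = (2970/3643)    [-673 ≡ 2970 mod 3643]
  = -(1485/3643)    [3643 ≡ 3 mod 8 ⇒ (2/3643) = -1]
  = -(3643/1485)    [QR: 1485 ≡ 1 mod 4, sign kept]
  = -(673/1485)    [3643 ≡ 673 mod 1485]
  = -(1485/673)    [QR: 673 ≡ 1 mod 4, sign kept]
  = -(139/673)    [1485 ≡ 139 mod 673]
  = -(673/139)    [QR: 673 ≡ 1 mod 4, sign kept]
  = -(117/139)    [673 ≡ 117 mod 139]
  = -(139/117)    [QR: 117 ≡ 1 mod 4, sign kept]
  = -(22/117)    [139 ≡ 22 mod 117]
  = (11/117)    [117 ≡ 5 mod 8 ⇒ (2/117) = -1]
  = (117/11)    [QR: 117 ≡ 1 mod 4, sign kept]
  = (7/11)    [117 ≡ 7 mod 11]
  = -(11/7)    [QR: both ≡ 3 mod 4, sign flips]
  = -(4/7)    [11 ≡ 4 mod 7]
  = -(1/7)    [7 ≡ 7 mod 8 ⇒ (2/7)^2 = +1]
  = -1    [(1/7) = 1]

-1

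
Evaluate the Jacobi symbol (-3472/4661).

Reduce the numerator: -3472 ≡ 1189 (mod 4661), so (-3472/4661) = (1189/4661).
1189 ≡ 1 (mod 4), so quadratic reciprocity gives (1189/4661) = (4661/1189). Reduce: 4661 ≡ 1094 (mod 1189). Now have (1094/1189).
Factor out 2: 1094 = 2·547. Since 1189 ≡ 5 (mod 8), (2/1189) = -1. Now have -(547/1189).
1189 ≡ 1 (mod 4), so quadratic reciprocity gives (547/1189) = (1189/547). Reduce: 1189 ≡ 95 (mod 547). Now have -(95/547).
Both 95 ≡ 3 and 547 ≡ 3 (mod 4), so reciprocity gives (95/547) = -(547/95). Reduce: 547 ≡ 72 (mod 95). Now have (72/95).
Factor out 2: 72 = 2^3·9. Since 95 ≡ 7 (mod 8), (2/95) = +1, and (2/95)^3 = +1. Now have (9/95).
9 ≡ 1 (mod 4), so quadratic reciprocity gives (9/95) = (95/9). Reduce: 95 ≡ 5 (mod 9). Now have (5/9).
5 ≡ 1 (mod 4), so quadratic reciprocity gives (5/9) = (9/5). Reduce: 9 ≡ 4 (mod 5). Now have (4/5).
Factor out 2: 4 = 2^2. Since 5 ≡ 5 (mod 8), (2/5) = -1, and (2/5)^2 = +1. Now have (1/5).
(1/5) = 1. Collecting the sign factors: 1.

1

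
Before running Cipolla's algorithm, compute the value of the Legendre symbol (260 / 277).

Factor out 2: 260 = 2^2·65. Since 277 ≡ 5 (mod 8), (2 / 277) = -1, and (2 / 277)^2 = +1. Now have (65 / 277).
65 ≡ 1 (mod 4), so quadratic reciprocity gives (65 / 277) = (277 / 65). Reduce: 277 ≡ 17 (mod 65). Now have (17 / 65).
17 ≡ 1 (mod 4), so quadratic reciprocity gives (17 / 65) = (65 / 17). Reduce: 65 ≡ 14 (mod 17). Now have (14 / 17).
Factor out 2: 14 = 2·7. Since 17 ≡ 1 (mod 8), (2 / 17) = +1. Now have (7 / 17).
17 ≡ 1 (mod 4), so quadratic reciprocity gives (7 / 17) = (17 / 7). Reduce: 17 ≡ 3 (mod 7). Now have (3 / 7).
Both 3 ≡ 3 and 7 ≡ 3 (mod 4), so reciprocity gives (3 / 7) = -(7 / 3). Reduce: 7 ≡ 1 (mod 3). Now have -(1 / 3).
(1 / 3) = 1. Collecting the sign factors: -1.

-1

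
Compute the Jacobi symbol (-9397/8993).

1

Pull out -1: (-9397/8993) = (-1/8993)·(9397/8993). Since 8993 ≡ 1 (mod 4), (-1/8993) = +1. Now have (9397/8993).
Reduce the numerator: 9397 ≡ 404 (mod 8993), so (9397/8993) = (404/8993).
Factor out 2: 404 = 2^2·101. Since 8993 ≡ 1 (mod 8), (2/8993) = +1, and (2/8993)^2 = +1. Now have (101/8993).
101 ≡ 1 (mod 4), so quadratic reciprocity gives (101/8993) = (8993/101). Reduce: 8993 ≡ 4 (mod 101). Now have (4/101).
Factor out 2: 4 = 2^2. Since 101 ≡ 5 (mod 8), (2/101) = -1, and (2/101)^2 = +1. Now have (1/101).
(1/101) = 1. Collecting the sign factors: 1.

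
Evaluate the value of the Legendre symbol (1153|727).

(1153|727)
  = (426|727)    [1153 ≡ 426 mod 727]
  = (213|727)    [727 ≡ 7 mod 8 ⇒ (2|727) = +1]
  = (727|213)    [QR: 213 ≡ 1 mod 4, sign kept]
  = (88|213)    [727 ≡ 88 mod 213]
  = -(11|213)    [213 ≡ 5 mod 8 ⇒ (2|213)^3 = -1]
  = -(213|11)    [QR: 213 ≡ 1 mod 4, sign kept]
  = -(4|11)    [213 ≡ 4 mod 11]
  = -(1|11)    [11 ≡ 3 mod 8 ⇒ (2|11)^2 = +1]
  = -1    [(1|11) = 1]

-1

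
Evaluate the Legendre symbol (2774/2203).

(2774/2203)
  = (571/2203)    [2774 ≡ 571 mod 2203]
  = -(2203/571)    [QR: both ≡ 3 mod 4, sign flips]
  = -(490/571)    [2203 ≡ 490 mod 571]
  = (245/571)    [571 ≡ 3 mod 8 ⇒ (2/571) = -1]
  = (571/245)    [QR: 245 ≡ 1 mod 4, sign kept]
  = (81/245)    [571 ≡ 81 mod 245]
  = (245/81)    [QR: 81 ≡ 1 mod 4, sign kept]
  = (2/81)    [245 ≡ 2 mod 81]
  = (1/81)    [81 ≡ 1 mod 8 ⇒ (2/81) = +1]
  = 1    [(1/81) = 1]

1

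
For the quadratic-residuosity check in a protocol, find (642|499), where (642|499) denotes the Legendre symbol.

1

(642|499)
  = (143|499)    [642 ≡ 143 mod 499]
  = -(499|143)    [QR: both ≡ 3 mod 4, sign flips]
  = -(70|143)    [499 ≡ 70 mod 143]
  = -(35|143)    [143 ≡ 7 mod 8 ⇒ (2|143) = +1]
  = (143|35)    [QR: both ≡ 3 mod 4, sign flips]
  = (3|35)    [143 ≡ 3 mod 35]
  = -(35|3)    [QR: both ≡ 3 mod 4, sign flips]
  = -(2|3)    [35 ≡ 2 mod 3]
  = (1|3)    [3 ≡ 3 mod 8 ⇒ (2|3) = -1]
  = 1    [(1|3) = 1]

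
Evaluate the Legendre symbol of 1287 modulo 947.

(1287|947)
  = (340|947)    [1287 ≡ 340 mod 947]
  = (85|947)    [947 ≡ 3 mod 8 ⇒ (2|947)^2 = +1]
  = (947|85)    [QR: 85 ≡ 1 mod 4, sign kept]
  = (12|85)    [947 ≡ 12 mod 85]
  = (3|85)    [85 ≡ 5 mod 8 ⇒ (2|85)^2 = +1]
  = (85|3)    [QR: 85 ≡ 1 mod 4, sign kept]
  = (1|3)    [85 ≡ 1 mod 3]
  = 1    [(1|3) = 1]

1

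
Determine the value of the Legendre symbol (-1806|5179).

-1

Pull out -1: (-1806|5179) = (-1|5179)·(1806|5179). Since 5179 ≡ 3 (mod 4), (-1|5179) = -1. Now have -(1806|5179).
Factor out 2: 1806 = 2·903. Since 5179 ≡ 3 (mod 8), (2|5179) = -1. Now have (903|5179).
Both 903 ≡ 3 and 5179 ≡ 3 (mod 4), so reciprocity gives (903|5179) = -(5179|903). Reduce: 5179 ≡ 664 (mod 903). Now have -(664|903).
Factor out 2: 664 = 2^3·83. Since 903 ≡ 7 (mod 8), (2|903) = +1, and (2|903)^3 = +1. Now have -(83|903).
Both 83 ≡ 3 and 903 ≡ 3 (mod 4), so reciprocity gives (83|903) = -(903|83). Reduce: 903 ≡ 73 (mod 83). Now have (73|83).
73 ≡ 1 (mod 4), so quadratic reciprocity gives (73|83) = (83|73). Reduce: 83 ≡ 10 (mod 73). Now have (10|73).
Factor out 2: 10 = 2·5. Since 73 ≡ 1 (mod 8), (2|73) = +1. Now have (5|73).
5 ≡ 1 (mod 4), so quadratic reciprocity gives (5|73) = (73|5). Reduce: 73 ≡ 3 (mod 5). Now have (3|5).
5 ≡ 1 (mod 4), so quadratic reciprocity gives (3|5) = (5|3). Reduce: 5 ≡ 2 (mod 3). Now have (2|3).
Factor out 2: 2 = 2. Since 3 ≡ 3 (mod 8), (2|3) = -1. Now have -(1|3).
(1|3) = 1. Collecting the sign factors: -1.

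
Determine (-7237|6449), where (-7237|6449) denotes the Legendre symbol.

Reduce the numerator: -7237 ≡ 5661 (mod 6449), so (-7237|6449) = (5661|6449).
5661 ≡ 1 (mod 4), so quadratic reciprocity gives (5661|6449) = (6449|5661). Reduce: 6449 ≡ 788 (mod 5661). Now have (788|5661).
Factor out 2: 788 = 2^2·197. Since 5661 ≡ 5 (mod 8), (2|5661) = -1, and (2|5661)^2 = +1. Now have (197|5661).
197 ≡ 1 (mod 4), so quadratic reciprocity gives (197|5661) = (5661|197). Reduce: 5661 ≡ 145 (mod 197). Now have (145|197).
145 ≡ 1 (mod 4), so quadratic reciprocity gives (145|197) = (197|145). Reduce: 197 ≡ 52 (mod 145). Now have (52|145).
Factor out 2: 52 = 2^2·13. Since 145 ≡ 1 (mod 8), (2|145) = +1, and (2|145)^2 = +1. Now have (13|145).
13 ≡ 1 (mod 4), so quadratic reciprocity gives (13|145) = (145|13). Reduce: 145 ≡ 2 (mod 13). Now have (2|13).
Factor out 2: 2 = 2. Since 13 ≡ 5 (mod 8), (2|13) = -1. Now have -(1|13).
(1|13) = 1. Collecting the sign factors: -1.

-1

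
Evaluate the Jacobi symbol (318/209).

Reduce the numerator: 318 ≡ 109 (mod 209), so (318/209) = (109/209).
109 ≡ 1 (mod 4), so quadratic reciprocity gives (109/209) = (209/109). Reduce: 209 ≡ 100 (mod 109). Now have (100/109).
Factor out 2: 100 = 2^2·25. Since 109 ≡ 5 (mod 8), (2/109) = -1, and (2/109)^2 = +1. Now have (25/109).
25 ≡ 1 (mod 4), so quadratic reciprocity gives (25/109) = (109/25). Reduce: 109 ≡ 9 (mod 25). Now have (9/25).
9 ≡ 1 (mod 4), so quadratic reciprocity gives (9/25) = (25/9). Reduce: 25 ≡ 7 (mod 9). Now have (7/9).
9 ≡ 1 (mod 4), so quadratic reciprocity gives (7/9) = (9/7). Reduce: 9 ≡ 2 (mod 7). Now have (2/7).
Factor out 2: 2 = 2. Since 7 ≡ 7 (mod 8), (2/7) = +1. Now have (1/7).
(1/7) = 1. Collecting the sign factors: 1.

1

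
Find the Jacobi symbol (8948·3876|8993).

0

By multiplicativity, (8948·3876|8993) = (8948|8993)·(3876|8993).
First factor (8948|8993):
Factor out 2: 8948 = 2^2·2237. Since 8993 ≡ 1 (mod 8), (2|8993) = +1, and (2|8993)^2 = +1. Now have (2237|8993).
2237 ≡ 1 (mod 4), so quadratic reciprocity gives (2237|8993) = (8993|2237). Reduce: 8993 ≡ 45 (mod 2237). Now have (45|2237).
45 ≡ 1 (mod 4), so quadratic reciprocity gives (45|2237) = (2237|45). Reduce: 2237 ≡ 32 (mod 45). Now have (32|45).
Factor out 2: 32 = 2^5. Since 45 ≡ 5 (mod 8), (2|45) = -1, and (2|45)^5 = -1. Now have -(1|45).
(1|45) = 1. Collecting the sign factors: -1.
Second factor (3876|8993):
Factor out 2: 3876 = 2^2·969. Since 8993 ≡ 1 (mod 8), (2|8993) = +1, and (2|8993)^2 = +1. Now have (969|8993).
969 ≡ 1 (mod 4), so quadratic reciprocity gives (969|8993) = (8993|969). Reduce: 8993 ≡ 272 (mod 969). Now have (272|969).
Factor out 2: 272 = 2^4·17. Since 969 ≡ 1 (mod 8), (2|969) = +1, and (2|969)^4 = +1. Now have (17|969).
17 ≡ 1 (mod 4), so quadratic reciprocity gives (17|969) = (969|17). Reduce: 969 ≡ 0 (mod 17). Now have (0|17).
The numerator is now 0 with denominator 17 > 1: the symbol is 0.
Product: (-1)·(0) = 0.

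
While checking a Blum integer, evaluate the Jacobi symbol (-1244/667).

1

Pull out -1: (-1244/667) = (-1/667)·(1244/667). Since 667 ≡ 3 (mod 4), (-1/667) = -1. Now have -(1244/667).
Reduce the numerator: 1244 ≡ 577 (mod 667), so (1244/667) = (577/667).
577 ≡ 1 (mod 4), so quadratic reciprocity gives (577/667) = (667/577). Reduce: 667 ≡ 90 (mod 577). Now have -(90/577).
Factor out 2: 90 = 2·45. Since 577 ≡ 1 (mod 8), (2/577) = +1. Now have -(45/577).
45 ≡ 1 (mod 4), so quadratic reciprocity gives (45/577) = (577/45). Reduce: 577 ≡ 37 (mod 45). Now have -(37/45).
37 ≡ 1 (mod 4), so quadratic reciprocity gives (37/45) = (45/37). Reduce: 45 ≡ 8 (mod 37). Now have -(8/37).
Factor out 2: 8 = 2^3. Since 37 ≡ 5 (mod 8), (2/37) = -1, and (2/37)^3 = -1. Now have (1/37).
(1/37) = 1. Collecting the sign factors: 1.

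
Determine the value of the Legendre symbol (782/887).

1

Factor out 2: 782 = 2·391. Since 887 ≡ 7 (mod 8), (2/887) = +1. Now have (391/887).
Both 391 ≡ 3 and 887 ≡ 3 (mod 4), so reciprocity gives (391/887) = -(887/391). Reduce: 887 ≡ 105 (mod 391). Now have -(105/391).
105 ≡ 1 (mod 4), so quadratic reciprocity gives (105/391) = (391/105). Reduce: 391 ≡ 76 (mod 105). Now have -(76/105).
Factor out 2: 76 = 2^2·19. Since 105 ≡ 1 (mod 8), (2/105) = +1, and (2/105)^2 = +1. Now have -(19/105).
105 ≡ 1 (mod 4), so quadratic reciprocity gives (19/105) = (105/19). Reduce: 105 ≡ 10 (mod 19). Now have -(10/19).
Factor out 2: 10 = 2·5. Since 19 ≡ 3 (mod 8), (2/19) = -1. Now have (5/19).
5 ≡ 1 (mod 4), so quadratic reciprocity gives (5/19) = (19/5). Reduce: 19 ≡ 4 (mod 5). Now have (4/5).
Factor out 2: 4 = 2^2. Since 5 ≡ 5 (mod 8), (2/5) = -1, and (2/5)^2 = +1. Now have (1/5).
(1/5) = 1. Collecting the sign factors: 1.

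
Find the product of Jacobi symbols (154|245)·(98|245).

0

By multiplicativity, (154·98|245) = (154|245)·(98|245).
First factor (154|245):
Factor out 2: 154 = 2·77. Since 245 ≡ 5 (mod 8), (2|245) = -1. Now have -(77|245).
77 ≡ 1 (mod 4), so quadratic reciprocity gives (77|245) = (245|77). Reduce: 245 ≡ 14 (mod 77). Now have -(14|77).
Factor out 2: 14 = 2·7. Since 77 ≡ 5 (mod 8), (2|77) = -1. Now have (7|77).
77 ≡ 1 (mod 4), so quadratic reciprocity gives (7|77) = (77|7). Reduce: 77 ≡ 0 (mod 7). Now have (0|7).
The numerator is now 0 with denominator 7 > 1: the symbol is 0.
Second factor (98|245):
Factor out 2: 98 = 2·49. Since 245 ≡ 5 (mod 8), (2|245) = -1. Now have -(49|245).
49 ≡ 1 (mod 4), so quadratic reciprocity gives (49|245) = (245|49). Reduce: 245 ≡ 0 (mod 49). Now have -(0|49).
The numerator is now 0 with denominator 49 > 1: the symbol is 0.
Product: (0)·(0) = 0.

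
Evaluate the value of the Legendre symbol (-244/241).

(-244/241)
  = (238/241)    [-244 ≡ 238 mod 241]
  = (119/241)    [241 ≡ 1 mod 8 ⇒ (2/241) = +1]
  = (241/119)    [QR: 241 ≡ 1 mod 4, sign kept]
  = (3/119)    [241 ≡ 3 mod 119]
  = -(119/3)    [QR: both ≡ 3 mod 4, sign flips]
  = -(2/3)    [119 ≡ 2 mod 3]
  = (1/3)    [3 ≡ 3 mod 8 ⇒ (2/3) = -1]
  = 1    [(1/3) = 1]

1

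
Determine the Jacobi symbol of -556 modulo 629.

-1

Pull out -1: (-556 / 629) = (-1 / 629)·(556 / 629). Since 629 ≡ 1 (mod 4), (-1 / 629) = +1. Now have (556 / 629).
Factor out 2: 556 = 2^2·139. Since 629 ≡ 5 (mod 8), (2 / 629) = -1, and (2 / 629)^2 = +1. Now have (139 / 629).
629 ≡ 1 (mod 4), so quadratic reciprocity gives (139 / 629) = (629 / 139). Reduce: 629 ≡ 73 (mod 139). Now have (73 / 139).
73 ≡ 1 (mod 4), so quadratic reciprocity gives (73 / 139) = (139 / 73). Reduce: 139 ≡ 66 (mod 73). Now have (66 / 73).
Factor out 2: 66 = 2·33. Since 73 ≡ 1 (mod 8), (2 / 73) = +1. Now have (33 / 73).
33 ≡ 1 (mod 4), so quadratic reciprocity gives (33 / 73) = (73 / 33). Reduce: 73 ≡ 7 (mod 33). Now have (7 / 33).
33 ≡ 1 (mod 4), so quadratic reciprocity gives (7 / 33) = (33 / 7). Reduce: 33 ≡ 5 (mod 7). Now have (5 / 7).
5 ≡ 1 (mod 4), so quadratic reciprocity gives (5 / 7) = (7 / 5). Reduce: 7 ≡ 2 (mod 5). Now have (2 / 5).
Factor out 2: 2 = 2. Since 5 ≡ 5 (mod 8), (2 / 5) = -1. Now have -(1 / 5).
(1 / 5) = 1. Collecting the sign factors: -1.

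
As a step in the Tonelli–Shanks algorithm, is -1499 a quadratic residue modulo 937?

Reduce the numerator: -1499 ≡ 375 (mod 937), so (-1499/937) = (375/937).
937 ≡ 1 (mod 4), so quadratic reciprocity gives (375/937) = (937/375). Reduce: 937 ≡ 187 (mod 375). Now have (187/375).
Both 187 ≡ 3 and 375 ≡ 3 (mod 4), so reciprocity gives (187/375) = -(375/187). Reduce: 375 ≡ 1 (mod 187). Now have -(1/187).
(1/187) = 1. Collecting the sign factors: -1.
(-1499/937) = -1, and 937 is prime, so -1499 is not a quadratic residue mod 937.

no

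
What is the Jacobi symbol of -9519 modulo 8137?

1

Pull out -1: (-9519/8137) = (-1/8137)·(9519/8137). Since 8137 ≡ 1 (mod 4), (-1/8137) = +1. Now have (9519/8137).
Reduce the numerator: 9519 ≡ 1382 (mod 8137), so (9519/8137) = (1382/8137).
Factor out 2: 1382 = 2·691. Since 8137 ≡ 1 (mod 8), (2/8137) = +1. Now have (691/8137).
8137 ≡ 1 (mod 4), so quadratic reciprocity gives (691/8137) = (8137/691). Reduce: 8137 ≡ 536 (mod 691). Now have (536/691).
Factor out 2: 536 = 2^3·67. Since 691 ≡ 3 (mod 8), (2/691) = -1, and (2/691)^3 = -1. Now have -(67/691).
Both 67 ≡ 3 and 691 ≡ 3 (mod 4), so reciprocity gives (67/691) = -(691/67). Reduce: 691 ≡ 21 (mod 67). Now have (21/67).
21 ≡ 1 (mod 4), so quadratic reciprocity gives (21/67) = (67/21). Reduce: 67 ≡ 4 (mod 21). Now have (4/21).
Factor out 2: 4 = 2^2. Since 21 ≡ 5 (mod 8), (2/21) = -1, and (2/21)^2 = +1. Now have (1/21).
(1/21) = 1. Collecting the sign factors: 1.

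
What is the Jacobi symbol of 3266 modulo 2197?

1

Reduce the numerator: 3266 ≡ 1069 (mod 2197), so (3266 / 2197) = (1069 / 2197).
1069 ≡ 1 (mod 4), so quadratic reciprocity gives (1069 / 2197) = (2197 / 1069). Reduce: 2197 ≡ 59 (mod 1069). Now have (59 / 1069).
1069 ≡ 1 (mod 4), so quadratic reciprocity gives (59 / 1069) = (1069 / 59). Reduce: 1069 ≡ 7 (mod 59). Now have (7 / 59).
Both 7 ≡ 3 and 59 ≡ 3 (mod 4), so reciprocity gives (7 / 59) = -(59 / 7). Reduce: 59 ≡ 3 (mod 7). Now have -(3 / 7).
Both 3 ≡ 3 and 7 ≡ 3 (mod 4), so reciprocity gives (3 / 7) = -(7 / 3). Reduce: 7 ≡ 1 (mod 3). Now have (1 / 3).
(1 / 3) = 1. Collecting the sign factors: 1.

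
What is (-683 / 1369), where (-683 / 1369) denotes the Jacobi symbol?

1

Reduce the numerator: -683 ≡ 686 (mod 1369), so (-683 / 1369) = (686 / 1369).
Factor out 2: 686 = 2·343. Since 1369 ≡ 1 (mod 8), (2 / 1369) = +1. Now have (343 / 1369).
1369 ≡ 1 (mod 4), so quadratic reciprocity gives (343 / 1369) = (1369 / 343). Reduce: 1369 ≡ 340 (mod 343). Now have (340 / 343).
Factor out 2: 340 = 2^2·85. Since 343 ≡ 7 (mod 8), (2 / 343) = +1, and (2 / 343)^2 = +1. Now have (85 / 343).
85 ≡ 1 (mod 4), so quadratic reciprocity gives (85 / 343) = (343 / 85). Reduce: 343 ≡ 3 (mod 85). Now have (3 / 85).
85 ≡ 1 (mod 4), so quadratic reciprocity gives (3 / 85) = (85 / 3). Reduce: 85 ≡ 1 (mod 3). Now have (1 / 3).
(1 / 3) = 1. Collecting the sign factors: 1.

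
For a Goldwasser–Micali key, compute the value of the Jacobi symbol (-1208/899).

-1

(-1208/899)
  = -(1208/899)    [899 ≡ 3 mod 4 ⇒ (-1/899) = -1]
  = -(309/899)    [1208 ≡ 309 mod 899]
  = -(899/309)    [QR: 309 ≡ 1 mod 4, sign kept]
  = -(281/309)    [899 ≡ 281 mod 309]
  = -(309/281)    [QR: 281 ≡ 1 mod 4, sign kept]
  = -(28/281)    [309 ≡ 28 mod 281]
  = -(7/281)    [281 ≡ 1 mod 8 ⇒ (2/281)^2 = +1]
  = -(281/7)    [QR: 281 ≡ 1 mod 4, sign kept]
  = -(1/7)    [281 ≡ 1 mod 7]
  = -1    [(1/7) = 1]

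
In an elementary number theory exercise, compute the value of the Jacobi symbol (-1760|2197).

-1

Reduce the numerator: -1760 ≡ 437 (mod 2197), so (-1760|2197) = (437|2197).
437 ≡ 1 (mod 4), so quadratic reciprocity gives (437|2197) = (2197|437). Reduce: 2197 ≡ 12 (mod 437). Now have (12|437).
Factor out 2: 12 = 2^2·3. Since 437 ≡ 5 (mod 8), (2|437) = -1, and (2|437)^2 = +1. Now have (3|437).
437 ≡ 1 (mod 4), so quadratic reciprocity gives (3|437) = (437|3). Reduce: 437 ≡ 2 (mod 3). Now have (2|3).
Factor out 2: 2 = 2. Since 3 ≡ 3 (mod 8), (2|3) = -1. Now have -(1|3).
(1|3) = 1. Collecting the sign factors: -1.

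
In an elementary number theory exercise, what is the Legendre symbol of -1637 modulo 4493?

Reduce the numerator: -1637 ≡ 2856 (mod 4493), so (-1637/4493) = (2856/4493).
Factor out 2: 2856 = 2^3·357. Since 4493 ≡ 5 (mod 8), (2/4493) = -1, and (2/4493)^3 = -1. Now have -(357/4493).
357 ≡ 1 (mod 4), so quadratic reciprocity gives (357/4493) = (4493/357). Reduce: 4493 ≡ 209 (mod 357). Now have -(209/357).
209 ≡ 1 (mod 4), so quadratic reciprocity gives (209/357) = (357/209). Reduce: 357 ≡ 148 (mod 209). Now have -(148/209).
Factor out 2: 148 = 2^2·37. Since 209 ≡ 1 (mod 8), (2/209) = +1, and (2/209)^2 = +1. Now have -(37/209).
37 ≡ 1 (mod 4), so quadratic reciprocity gives (37/209) = (209/37). Reduce: 209 ≡ 24 (mod 37). Now have -(24/37).
Factor out 2: 24 = 2^3·3. Since 37 ≡ 5 (mod 8), (2/37) = -1, and (2/37)^3 = -1. Now have (3/37).
37 ≡ 1 (mod 4), so quadratic reciprocity gives (3/37) = (37/3). Reduce: 37 ≡ 1 (mod 3). Now have (1/3).
(1/3) = 1. Collecting the sign factors: 1.

1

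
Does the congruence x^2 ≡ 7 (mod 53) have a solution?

53 ≡ 1 (mod 4), so quadratic reciprocity gives (7/53) = (53/7). Reduce: 53 ≡ 4 (mod 7). Now have (4/7).
Factor out 2: 4 = 2^2. Since 7 ≡ 7 (mod 8), (2/7) = +1, and (2/7)^2 = +1. Now have (1/7).
(1/7) = 1. Collecting the sign factors: 1.
The Legendre symbol is 1, so x^2 ≡ 7 (mod 53) has solution.

yes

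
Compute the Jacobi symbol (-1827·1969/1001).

By multiplicativity, (-1827·1969/1001) = (-1827/1001)·(1969/1001).
First factor (-1827/1001):
(-1827/1001)
  = (175/1001)    [-1827 ≡ 175 mod 1001]
  = (1001/175)    [QR: 1001 ≡ 1 mod 4, sign kept]
  = (126/175)    [1001 ≡ 126 mod 175]
  = (63/175)    [175 ≡ 7 mod 8 ⇒ (2/175) = +1]
  = -(175/63)    [QR: both ≡ 3 mod 4, sign flips]
  = -(49/63)    [175 ≡ 49 mod 63]
  = -(63/49)    [QR: 49 ≡ 1 mod 4, sign kept]
  = -(14/49)    [63 ≡ 14 mod 49]
  = -(7/49)    [49 ≡ 1 mod 8 ⇒ (2/49) = +1]
  = -(49/7)    [QR: 49 ≡ 1 mod 4, sign kept]
  = -(0/7)    [49 ≡ 0 mod 7]
  = 0    [numerator 0, gcd > 1]
Second factor (1969/1001):
(1969/1001)
  = (968/1001)    [1969 ≡ 968 mod 1001]
  = (121/1001)    [1001 ≡ 1 mod 8 ⇒ (2/1001)^3 = +1]
  = (1001/121)    [QR: 121 ≡ 1 mod 4, sign kept]
  = (33/121)    [1001 ≡ 33 mod 121]
  = (121/33)    [QR: 33 ≡ 1 mod 4, sign kept]
  = (22/33)    [121 ≡ 22 mod 33]
  = (11/33)    [33 ≡ 1 mod 8 ⇒ (2/33) = +1]
  = (33/11)    [QR: 33 ≡ 1 mod 4, sign kept]
  = (0/11)    [33 ≡ 0 mod 11]
  = 0    [numerator 0, gcd > 1]
Product: (0)·(0) = 0.

0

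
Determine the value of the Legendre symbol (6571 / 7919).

-1

(6571 / 7919)
  = -(7919 / 6571)    [QR: both ≡ 3 mod 4, sign flips]
  = -(1348 / 6571)    [7919 ≡ 1348 mod 6571]
  = -(337 / 6571)    [6571 ≡ 3 mod 8 ⇒ (2 / 6571)^2 = +1]
  = -(6571 / 337)    [QR: 337 ≡ 1 mod 4, sign kept]
  = -(168 / 337)    [6571 ≡ 168 mod 337]
  = -(21 / 337)    [337 ≡ 1 mod 8 ⇒ (2 / 337)^3 = +1]
  = -(337 / 21)    [QR: 21 ≡ 1 mod 4, sign kept]
  = -(1 / 21)    [337 ≡ 1 mod 21]
  = -1    [(1 / 21) = 1]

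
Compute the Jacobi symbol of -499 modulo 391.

(-499/391)
  = (283/391)    [-499 ≡ 283 mod 391]
  = -(391/283)    [QR: both ≡ 3 mod 4, sign flips]
  = -(108/283)    [391 ≡ 108 mod 283]
  = -(27/283)    [283 ≡ 3 mod 8 ⇒ (2/283)^2 = +1]
  = (283/27)    [QR: both ≡ 3 mod 4, sign flips]
  = (13/27)    [283 ≡ 13 mod 27]
  = (27/13)    [QR: 13 ≡ 1 mod 4, sign kept]
  = (1/13)    [27 ≡ 1 mod 13]
  = 1    [(1/13) = 1]

1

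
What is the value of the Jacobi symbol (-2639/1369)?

1

Reduce the numerator: -2639 ≡ 99 (mod 1369), so (-2639/1369) = (99/1369).
1369 ≡ 1 (mod 4), so quadratic reciprocity gives (99/1369) = (1369/99). Reduce: 1369 ≡ 82 (mod 99). Now have (82/99).
Factor out 2: 82 = 2·41. Since 99 ≡ 3 (mod 8), (2/99) = -1. Now have -(41/99).
41 ≡ 1 (mod 4), so quadratic reciprocity gives (41/99) = (99/41). Reduce: 99 ≡ 17 (mod 41). Now have -(17/41).
17 ≡ 1 (mod 4), so quadratic reciprocity gives (17/41) = (41/17). Reduce: 41 ≡ 7 (mod 17). Now have -(7/17).
17 ≡ 1 (mod 4), so quadratic reciprocity gives (7/17) = (17/7). Reduce: 17 ≡ 3 (mod 7). Now have -(3/7).
Both 3 ≡ 3 and 7 ≡ 3 (mod 4), so reciprocity gives (3/7) = -(7/3). Reduce: 7 ≡ 1 (mod 3). Now have (1/3).
(1/3) = 1. Collecting the sign factors: 1.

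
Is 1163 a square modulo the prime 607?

(1163/607)
  = (556/607)    [1163 ≡ 556 mod 607]
  = (139/607)    [607 ≡ 7 mod 8 ⇒ (2/607)^2 = +1]
  = -(607/139)    [QR: both ≡ 3 mod 4, sign flips]
  = -(51/139)    [607 ≡ 51 mod 139]
  = (139/51)    [QR: both ≡ 3 mod 4, sign flips]
  = (37/51)    [139 ≡ 37 mod 51]
  = (51/37)    [QR: 37 ≡ 1 mod 4, sign kept]
  = (14/37)    [51 ≡ 14 mod 37]
  = -(7/37)    [37 ≡ 5 mod 8 ⇒ (2/37) = -1]
  = -(37/7)    [QR: 37 ≡ 1 mod 4, sign kept]
  = -(2/7)    [37 ≡ 2 mod 7]
  = -(1/7)    [7 ≡ 7 mod 8 ⇒ (2/7) = +1]
  = -1    [(1/7) = 1]
(1163/607) = -1, and 607 is prime, so 1163 is not a quadratic residue mod 607.

no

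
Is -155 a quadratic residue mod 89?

no

Reduce the numerator: -155 ≡ 23 (mod 89), so (-155|89) = (23|89).
89 ≡ 1 (mod 4), so quadratic reciprocity gives (23|89) = (89|23). Reduce: 89 ≡ 20 (mod 23). Now have (20|23).
Factor out 2: 20 = 2^2·5. Since 23 ≡ 7 (mod 8), (2|23) = +1, and (2|23)^2 = +1. Now have (5|23).
5 ≡ 1 (mod 4), so quadratic reciprocity gives (5|23) = (23|5). Reduce: 23 ≡ 3 (mod 5). Now have (3|5).
5 ≡ 1 (mod 4), so quadratic reciprocity gives (3|5) = (5|3). Reduce: 5 ≡ 2 (mod 3). Now have (2|3).
Factor out 2: 2 = 2. Since 3 ≡ 3 (mod 8), (2|3) = -1. Now have -(1|3).
(1|3) = 1. Collecting the sign factors: -1.
The Legendre symbol is -1, so x^2 ≡ -155 (mod 89) has no solution.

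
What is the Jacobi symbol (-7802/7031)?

(-7802/7031)
  = -(7802/7031)    [7031 ≡ 3 mod 4 ⇒ (-1/7031) = -1]
  = -(771/7031)    [7802 ≡ 771 mod 7031]
  = (7031/771)    [QR: both ≡ 3 mod 4, sign flips]
  = (92/771)    [7031 ≡ 92 mod 771]
  = (23/771)    [771 ≡ 3 mod 8 ⇒ (2/771)^2 = +1]
  = -(771/23)    [QR: both ≡ 3 mod 4, sign flips]
  = -(12/23)    [771 ≡ 12 mod 23]
  = -(3/23)    [23 ≡ 7 mod 8 ⇒ (2/23)^2 = +1]
  = (23/3)    [QR: both ≡ 3 mod 4, sign flips]
  = (2/3)    [23 ≡ 2 mod 3]
  = -(1/3)    [3 ≡ 3 mod 8 ⇒ (2/3) = -1]
  = -1    [(1/3) = 1]

-1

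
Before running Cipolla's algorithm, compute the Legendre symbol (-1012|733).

1

Reduce the numerator: -1012 ≡ 454 (mod 733), so (-1012|733) = (454|733).
Factor out 2: 454 = 2·227. Since 733 ≡ 5 (mod 8), (2|733) = -1. Now have -(227|733).
733 ≡ 1 (mod 4), so quadratic reciprocity gives (227|733) = (733|227). Reduce: 733 ≡ 52 (mod 227). Now have -(52|227).
Factor out 2: 52 = 2^2·13. Since 227 ≡ 3 (mod 8), (2|227) = -1, and (2|227)^2 = +1. Now have -(13|227).
13 ≡ 1 (mod 4), so quadratic reciprocity gives (13|227) = (227|13). Reduce: 227 ≡ 6 (mod 13). Now have -(6|13).
Factor out 2: 6 = 2·3. Since 13 ≡ 5 (mod 8), (2|13) = -1. Now have (3|13).
13 ≡ 1 (mod 4), so quadratic reciprocity gives (3|13) = (13|3). Reduce: 13 ≡ 1 (mod 3). Now have (1|3).
(1|3) = 1. Collecting the sign factors: 1.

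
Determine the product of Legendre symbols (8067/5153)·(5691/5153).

1

By multiplicativity, (8067·5691/5153) = (8067/5153)·(5691/5153).
First factor (8067/5153):
Reduce the numerator: 8067 ≡ 2914 (mod 5153), so (8067/5153) = (2914/5153).
Factor out 2: 2914 = 2·1457. Since 5153 ≡ 1 (mod 8), (2/5153) = +1. Now have (1457/5153).
1457 ≡ 1 (mod 4), so quadratic reciprocity gives (1457/5153) = (5153/1457). Reduce: 5153 ≡ 782 (mod 1457). Now have (782/1457).
Factor out 2: 782 = 2·391. Since 1457 ≡ 1 (mod 8), (2/1457) = +1. Now have (391/1457).
1457 ≡ 1 (mod 4), so quadratic reciprocity gives (391/1457) = (1457/391). Reduce: 1457 ≡ 284 (mod 391). Now have (284/391).
Factor out 2: 284 = 2^2·71. Since 391 ≡ 7 (mod 8), (2/391) = +1, and (2/391)^2 = +1. Now have (71/391).
Both 71 ≡ 3 and 391 ≡ 3 (mod 4), so reciprocity gives (71/391) = -(391/71). Reduce: 391 ≡ 36 (mod 71). Now have -(36/71).
Factor out 2: 36 = 2^2·9. Since 71 ≡ 7 (mod 8), (2/71) = +1, and (2/71)^2 = +1. Now have -(9/71).
9 ≡ 1 (mod 4), so quadratic reciprocity gives (9/71) = (71/9). Reduce: 71 ≡ 8 (mod 9). Now have -(8/9).
Factor out 2: 8 = 2^3. Since 9 ≡ 1 (mod 8), (2/9) = +1, and (2/9)^3 = +1. Now have -(1/9).
(1/9) = 1. Collecting the sign factors: -1.
Second factor (5691/5153):
Reduce the numerator: 5691 ≡ 538 (mod 5153), so (5691/5153) = (538/5153).
Factor out 2: 538 = 2·269. Since 5153 ≡ 1 (mod 8), (2/5153) = +1. Now have (269/5153).
269 ≡ 1 (mod 4), so quadratic reciprocity gives (269/5153) = (5153/269). Reduce: 5153 ≡ 42 (mod 269). Now have (42/269).
Factor out 2: 42 = 2·21. Since 269 ≡ 5 (mod 8), (2/269) = -1. Now have -(21/269).
21 ≡ 1 (mod 4), so quadratic reciprocity gives (21/269) = (269/21). Reduce: 269 ≡ 17 (mod 21). Now have -(17/21).
17 ≡ 1 (mod 4), so quadratic reciprocity gives (17/21) = (21/17). Reduce: 21 ≡ 4 (mod 17). Now have -(4/17).
Factor out 2: 4 = 2^2. Since 17 ≡ 1 (mod 8), (2/17) = +1, and (2/17)^2 = +1. Now have -(1/17).
(1/17) = 1. Collecting the sign factors: -1.
Product: (-1)·(-1) = 1.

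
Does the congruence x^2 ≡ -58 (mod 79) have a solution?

(-58/79)
  = (21/79)    [-58 ≡ 21 mod 79]
  = (79/21)    [QR: 21 ≡ 1 mod 4, sign kept]
  = (16/21)    [79 ≡ 16 mod 21]
  = (1/21)    [21 ≡ 5 mod 8 ⇒ (2/21)^4 = +1]
  = 1    [(1/21) = 1]
The Legendre symbol is 1, so x^2 ≡ -58 (mod 79) has solution.

yes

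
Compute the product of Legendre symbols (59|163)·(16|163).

By multiplicativity, (59·16|163) = (59|163)·(16|163).
First factor (59|163):
Both 59 ≡ 3 and 163 ≡ 3 (mod 4), so reciprocity gives (59|163) = -(163|59). Reduce: 163 ≡ 45 (mod 59). Now have -(45|59).
45 ≡ 1 (mod 4), so quadratic reciprocity gives (45|59) = (59|45). Reduce: 59 ≡ 14 (mod 45). Now have -(14|45).
Factor out 2: 14 = 2·7. Since 45 ≡ 5 (mod 8), (2|45) = -1. Now have (7|45).
45 ≡ 1 (mod 4), so quadratic reciprocity gives (7|45) = (45|7). Reduce: 45 ≡ 3 (mod 7). Now have (3|7).
Both 3 ≡ 3 and 7 ≡ 3 (mod 4), so reciprocity gives (3|7) = -(7|3). Reduce: 7 ≡ 1 (mod 3). Now have -(1|3).
(1|3) = 1. Collecting the sign factors: -1.
Second factor (16|163):
Factor out 2: 16 = 2^4. Since 163 ≡ 3 (mod 8), (2|163) = -1, and (2|163)^4 = +1. Now have (1|163).
(1|163) = 1. Collecting the sign factors: 1.
Product: (-1)·(1) = -1.

-1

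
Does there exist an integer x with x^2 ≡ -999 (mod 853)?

no

Pull out -1: (-999/853) = (-1/853)·(999/853). Since 853 ≡ 1 (mod 4), (-1/853) = +1. Now have (999/853).
Reduce the numerator: 999 ≡ 146 (mod 853), so (999/853) = (146/853).
Factor out 2: 146 = 2·73. Since 853 ≡ 5 (mod 8), (2/853) = -1. Now have -(73/853).
73 ≡ 1 (mod 4), so quadratic reciprocity gives (73/853) = (853/73). Reduce: 853 ≡ 50 (mod 73). Now have -(50/73).
Factor out 2: 50 = 2·25. Since 73 ≡ 1 (mod 8), (2/73) = +1. Now have -(25/73).
25 ≡ 1 (mod 4), so quadratic reciprocity gives (25/73) = (73/25). Reduce: 73 ≡ 23 (mod 25). Now have -(23/25).
25 ≡ 1 (mod 4), so quadratic reciprocity gives (23/25) = (25/23). Reduce: 25 ≡ 2 (mod 23). Now have -(2/23).
Factor out 2: 2 = 2. Since 23 ≡ 7 (mod 8), (2/23) = +1. Now have -(1/23).
(1/23) = 1. Collecting the sign factors: -1.
The Legendre symbol is -1, so x^2 ≡ -999 (mod 853) has no solution.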